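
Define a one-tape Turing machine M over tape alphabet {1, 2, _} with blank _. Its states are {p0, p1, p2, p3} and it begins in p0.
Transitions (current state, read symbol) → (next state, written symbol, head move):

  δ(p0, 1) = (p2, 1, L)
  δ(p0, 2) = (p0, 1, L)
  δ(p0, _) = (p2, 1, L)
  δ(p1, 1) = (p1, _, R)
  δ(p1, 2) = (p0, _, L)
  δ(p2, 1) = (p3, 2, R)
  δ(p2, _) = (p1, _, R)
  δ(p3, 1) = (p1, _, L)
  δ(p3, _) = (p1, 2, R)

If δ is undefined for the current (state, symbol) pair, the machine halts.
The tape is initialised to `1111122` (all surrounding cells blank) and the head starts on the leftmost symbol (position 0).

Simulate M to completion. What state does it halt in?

p1

p0 | _[1]111122   read 1 → write 1, move L, go to p2
p2 | [_]1111122   read _ → write _, move R, go to p1
p1 | _[1]111122   read 1 → write _, move R, go to p1
p1 | __[1]11122   read 1 → write _, move R, go to p1
p1 | ___[1]1122   read 1 → write _, move R, go to p1
p1 | ____[1]122   read 1 → write _, move R, go to p1
p1 | _____[1]22   read 1 → write _, move R, go to p1
p1 | ______[2]2   read 2 → write _, move L, go to p0
p0 | _____[_]_2   read _ → write 1, move L, go to p2
p2 | ____[_]1_2   read _ → write _, move R, go to p1
p1 | _____[1]_2   read 1 → write _, move R, go to p1
p1 | ______[_]2
No transition is defined for (p1, _); M halts in state p1.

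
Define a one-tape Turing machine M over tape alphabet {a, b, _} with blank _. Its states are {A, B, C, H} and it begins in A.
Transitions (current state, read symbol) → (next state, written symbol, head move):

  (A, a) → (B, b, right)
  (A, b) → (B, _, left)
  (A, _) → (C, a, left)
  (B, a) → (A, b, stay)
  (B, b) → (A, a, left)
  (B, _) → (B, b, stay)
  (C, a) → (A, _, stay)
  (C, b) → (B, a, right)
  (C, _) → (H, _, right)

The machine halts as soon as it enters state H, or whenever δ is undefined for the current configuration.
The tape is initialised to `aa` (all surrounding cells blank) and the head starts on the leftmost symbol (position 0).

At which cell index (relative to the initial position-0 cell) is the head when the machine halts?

A | __[a]a   read a → write b, move right, go to B
B | __b[a]   read a → write b, move stay, go to A
A | __b[b]   read b → write _, move left, go to B
B | __[b]_   read b → write a, move left, go to A
A | _[_]a_   read _ → write a, move left, go to C
C | [_]aa_   read _ → write _, move right, go to H
H | _[a]a_
At halt the head is at cell -1.

-1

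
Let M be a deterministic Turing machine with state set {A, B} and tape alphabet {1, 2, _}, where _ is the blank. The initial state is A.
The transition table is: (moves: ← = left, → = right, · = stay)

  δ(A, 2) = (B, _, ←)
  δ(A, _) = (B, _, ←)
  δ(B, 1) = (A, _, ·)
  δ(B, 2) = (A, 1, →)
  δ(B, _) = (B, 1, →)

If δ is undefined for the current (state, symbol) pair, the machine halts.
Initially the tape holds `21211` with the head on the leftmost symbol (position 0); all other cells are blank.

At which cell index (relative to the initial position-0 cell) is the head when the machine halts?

state=A head=0 tape=__[2]1211   (A,2)→(B,_,←)
state=B head=-1 tape=_[_]_1211   (B,_)→(B,1,→)
state=B head=0 tape=_1[_]1211   (B,_)→(B,1,→)
state=B head=1 tape=_11[1]211   (B,1)→(A,_,·)
state=A head=1 tape=_11[_]211   (A,_)→(B,_,←)
state=B head=0 tape=_1[1]_211   (B,1)→(A,_,·)
state=A head=0 tape=_1[_]_211   (A,_)→(B,_,←)
state=B head=-1 tape=_[1]__211   (B,1)→(A,_,·)
state=A head=-1 tape=_[_]__211   (A,_)→(B,_,←)
state=B head=-2 tape=[_]___211   (B,_)→(B,1,→)
state=B head=-1 tape=1[_]__211   (B,_)→(B,1,→)
state=B head=0 tape=11[_]_211   (B,_)→(B,1,→)
state=B head=1 tape=111[_]211   (B,_)→(B,1,→)
state=B head=2 tape=1111[2]11   (B,2)→(A,1,→)
state=A head=3 tape=11111[1]1
At halt the head is at cell 3.

3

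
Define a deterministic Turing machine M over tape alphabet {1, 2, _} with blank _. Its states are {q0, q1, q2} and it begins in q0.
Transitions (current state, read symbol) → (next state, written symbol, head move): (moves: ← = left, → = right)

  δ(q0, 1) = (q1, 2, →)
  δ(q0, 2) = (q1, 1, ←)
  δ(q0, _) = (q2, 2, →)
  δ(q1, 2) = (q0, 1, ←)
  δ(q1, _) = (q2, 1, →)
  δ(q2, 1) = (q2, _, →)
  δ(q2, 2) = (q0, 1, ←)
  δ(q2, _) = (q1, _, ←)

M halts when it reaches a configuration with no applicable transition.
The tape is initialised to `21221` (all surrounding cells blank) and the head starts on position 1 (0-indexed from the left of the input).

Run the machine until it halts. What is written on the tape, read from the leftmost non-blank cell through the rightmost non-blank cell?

2__2_1

state=q0 head=1 tape=_2[1]221_   (q0,1)→(q1,2,→)
state=q1 head=2 tape=_22[2]21_   (q1,2)→(q0,1,←)
state=q0 head=1 tape=_2[2]121_   (q0,2)→(q1,1,←)
state=q1 head=0 tape=_[2]1121_   (q1,2)→(q0,1,←)
state=q0 head=-1 tape=[_]11121_   (q0,_)→(q2,2,→)
state=q2 head=0 tape=2[1]1121_   (q2,1)→(q2,_,→)
state=q2 head=1 tape=2_[1]121_   (q2,1)→(q2,_,→)
state=q2 head=2 tape=2__[1]21_   (q2,1)→(q2,_,→)
state=q2 head=3 tape=2___[2]1_   (q2,2)→(q0,1,←)
state=q0 head=2 tape=2__[_]11_   (q0,_)→(q2,2,→)
state=q2 head=3 tape=2__2[1]1_   (q2,1)→(q2,_,→)
state=q2 head=4 tape=2__2_[1]_   (q2,1)→(q2,_,→)
state=q2 head=5 tape=2__2__[_]   (q2,_)→(q1,_,←)
state=q1 head=4 tape=2__2_[_]_   (q1,_)→(q2,1,→)
state=q2 head=5 tape=2__2_1[_]   (q2,_)→(q1,_,←)
state=q1 head=4 tape=2__2_[1]_
The non-blank tape span at halt is 2__2_1.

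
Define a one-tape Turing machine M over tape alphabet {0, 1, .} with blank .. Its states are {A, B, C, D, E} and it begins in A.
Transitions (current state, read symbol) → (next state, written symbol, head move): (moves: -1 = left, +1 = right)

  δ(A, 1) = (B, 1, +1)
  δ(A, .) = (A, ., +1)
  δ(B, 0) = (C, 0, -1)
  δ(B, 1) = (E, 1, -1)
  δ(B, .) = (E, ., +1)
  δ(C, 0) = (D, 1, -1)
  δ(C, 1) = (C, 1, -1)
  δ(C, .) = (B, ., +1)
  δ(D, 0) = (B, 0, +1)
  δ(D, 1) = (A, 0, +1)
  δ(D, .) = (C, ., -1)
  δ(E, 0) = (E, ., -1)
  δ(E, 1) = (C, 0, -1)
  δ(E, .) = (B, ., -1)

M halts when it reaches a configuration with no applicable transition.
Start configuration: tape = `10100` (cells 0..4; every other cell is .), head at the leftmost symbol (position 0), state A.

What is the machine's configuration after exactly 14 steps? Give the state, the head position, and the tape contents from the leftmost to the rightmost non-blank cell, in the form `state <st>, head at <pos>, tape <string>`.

state=A head=0 tape=..[1]0100   (A,1)→(B,1,+1)
state=B head=1 tape=..1[0]100   (B,0)→(C,0,-1)
state=C head=0 tape=..[1]0100   (C,1)→(C,1,-1)
state=C head=-1 tape=.[.]10100   (C,.)→(B,.,+1)
state=B head=0 tape=..[1]0100   (B,1)→(E,1,-1)
state=E head=-1 tape=.[.]10100   (E,.)→(B,.,-1)
state=B head=-2 tape=[.].10100   (B,.)→(E,.,+1)
state=E head=-1 tape=.[.]10100   (E,.)→(B,.,-1)
state=B head=-2 tape=[.].10100   (B,.)→(E,.,+1)
state=E head=-1 tape=.[.]10100   (E,.)→(B,.,-1)
state=B head=-2 tape=[.].10100   (B,.)→(E,.,+1)
state=E head=-1 tape=.[.]10100   (E,.)→(B,.,-1)
state=B head=-2 tape=[.].10100   (B,.)→(E,.,+1)
state=E head=-1 tape=.[.]10100   (E,.)→(B,.,-1)
state=B head=-2 tape=[.].10100
After 14 steps: state B, head at -2, tape 10100.

state B, head at -2, tape 10100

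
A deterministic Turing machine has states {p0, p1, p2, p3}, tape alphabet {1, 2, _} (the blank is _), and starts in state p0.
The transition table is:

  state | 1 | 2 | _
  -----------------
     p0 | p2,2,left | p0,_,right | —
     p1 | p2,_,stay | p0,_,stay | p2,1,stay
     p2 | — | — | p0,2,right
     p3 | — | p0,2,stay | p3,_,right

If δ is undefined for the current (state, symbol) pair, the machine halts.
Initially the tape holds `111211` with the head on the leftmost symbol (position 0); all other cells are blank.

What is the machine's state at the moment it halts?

p0 | _[1]11211_   read 1 → write 2, move left, go to p2
p2 | [_]211211_   read _ → write 2, move right, go to p0
p0 | 2[2]11211_   read 2 → write _, move right, go to p0
p0 | 2_[1]1211_   read 1 → write 2, move left, go to p2
p2 | 2[_]21211_   read _ → write 2, move right, go to p0
p0 | 22[2]1211_   read 2 → write _, move right, go to p0
p0 | 22_[1]211_   read 1 → write 2, move left, go to p2
p2 | 22[_]2211_   read _ → write 2, move right, go to p0
p0 | 222[2]211_   read 2 → write _, move right, go to p0
p0 | 222_[2]11_   read 2 → write _, move right, go to p0
p0 | 222__[1]1_   read 1 → write 2, move left, go to p2
p2 | 222_[_]21_   read _ → write 2, move right, go to p0
p0 | 222_2[2]1_   read 2 → write _, move right, go to p0
p0 | 222_2_[1]_   read 1 → write 2, move left, go to p2
p2 | 222_2[_]2_   read _ → write 2, move right, go to p0
p0 | 222_22[2]_   read 2 → write _, move right, go to p0
p0 | 222_22_[_]
No transition is defined for (p0, _); M halts in state p0.

p0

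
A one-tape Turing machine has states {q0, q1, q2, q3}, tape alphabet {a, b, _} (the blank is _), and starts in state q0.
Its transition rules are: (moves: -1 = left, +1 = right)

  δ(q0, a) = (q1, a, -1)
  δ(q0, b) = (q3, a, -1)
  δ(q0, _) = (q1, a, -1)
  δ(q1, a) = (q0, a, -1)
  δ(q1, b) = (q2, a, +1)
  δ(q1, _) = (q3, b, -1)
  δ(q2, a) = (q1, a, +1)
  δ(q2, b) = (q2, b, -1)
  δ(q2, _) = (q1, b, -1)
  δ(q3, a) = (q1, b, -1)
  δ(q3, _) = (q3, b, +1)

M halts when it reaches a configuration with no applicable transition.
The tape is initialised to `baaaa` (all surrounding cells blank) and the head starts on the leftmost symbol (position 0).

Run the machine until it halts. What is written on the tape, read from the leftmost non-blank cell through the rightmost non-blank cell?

state=q0 head=0 tape=___[b]aaaa   (q0,b)→(q3,a,-1)
state=q3 head=-1 tape=__[_]aaaaa   (q3,_)→(q3,b,+1)
state=q3 head=0 tape=__b[a]aaaa   (q3,a)→(q1,b,-1)
state=q1 head=-1 tape=__[b]baaaa   (q1,b)→(q2,a,+1)
state=q2 head=0 tape=__a[b]aaaa   (q2,b)→(q2,b,-1)
state=q2 head=-1 tape=__[a]baaaa   (q2,a)→(q1,a,+1)
state=q1 head=0 tape=__a[b]aaaa   (q1,b)→(q2,a,+1)
state=q2 head=1 tape=__aa[a]aaa   (q2,a)→(q1,a,+1)
state=q1 head=2 tape=__aaa[a]aa   (q1,a)→(q0,a,-1)
state=q0 head=1 tape=__aa[a]aaa   (q0,a)→(q1,a,-1)
state=q1 head=0 tape=__a[a]aaaa   (q1,a)→(q0,a,-1)
state=q0 head=-1 tape=__[a]aaaaa   (q0,a)→(q1,a,-1)
state=q1 head=-2 tape=_[_]aaaaaa   (q1,_)→(q3,b,-1)
state=q3 head=-3 tape=[_]baaaaaa   (q3,_)→(q3,b,+1)
state=q3 head=-2 tape=b[b]aaaaaa
The non-blank tape span at halt is bbaaaaaa.

bbaaaaaa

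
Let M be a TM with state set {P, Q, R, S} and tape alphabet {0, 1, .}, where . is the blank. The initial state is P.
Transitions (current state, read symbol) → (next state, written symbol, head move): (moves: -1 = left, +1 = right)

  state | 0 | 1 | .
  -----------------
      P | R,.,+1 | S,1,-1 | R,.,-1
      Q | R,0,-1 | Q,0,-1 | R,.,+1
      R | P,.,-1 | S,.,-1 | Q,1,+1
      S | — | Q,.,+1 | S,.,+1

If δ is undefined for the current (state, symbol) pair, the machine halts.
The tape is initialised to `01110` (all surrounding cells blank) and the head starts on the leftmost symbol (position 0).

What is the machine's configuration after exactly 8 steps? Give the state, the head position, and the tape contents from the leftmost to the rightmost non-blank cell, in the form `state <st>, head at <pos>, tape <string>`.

state P, head at 2, tape 0

P | [0]1110   read 0 → write ., move +1, go to R
R | .[1]110   read 1 → write ., move -1, go to S
S | [.].110   read . → write ., move +1, go to S
S | .[.]110   read . → write ., move +1, go to S
S | ..[1]10   read 1 → write ., move +1, go to Q
Q | ...[1]0   read 1 → write 0, move -1, go to Q
Q | ..[.]00   read . → write ., move +1, go to R
R | ...[0]0   read 0 → write ., move -1, go to P
P | ..[.].0
After 8 steps: state P, head at 2, tape 0.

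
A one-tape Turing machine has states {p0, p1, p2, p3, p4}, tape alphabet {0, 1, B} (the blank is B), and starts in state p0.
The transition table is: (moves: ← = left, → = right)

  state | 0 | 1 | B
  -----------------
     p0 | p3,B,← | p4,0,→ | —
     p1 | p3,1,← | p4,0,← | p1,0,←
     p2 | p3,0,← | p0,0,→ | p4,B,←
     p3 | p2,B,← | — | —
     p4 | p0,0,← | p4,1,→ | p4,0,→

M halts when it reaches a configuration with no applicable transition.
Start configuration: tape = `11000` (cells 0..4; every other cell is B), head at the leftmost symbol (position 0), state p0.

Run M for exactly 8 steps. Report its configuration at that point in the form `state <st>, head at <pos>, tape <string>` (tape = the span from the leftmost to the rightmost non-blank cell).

state=p0 head=0 tape=BB[1]1000   (p0,1)→(p4,0,→)
state=p4 head=1 tape=BB0[1]000   (p4,1)→(p4,1,→)
state=p4 head=2 tape=BB01[0]00   (p4,0)→(p0,0,←)
state=p0 head=1 tape=BB0[1]000   (p0,1)→(p4,0,→)
state=p4 head=2 tape=BB00[0]00   (p4,0)→(p0,0,←)
state=p0 head=1 tape=BB0[0]000   (p0,0)→(p3,B,←)
state=p3 head=0 tape=BB[0]B000   (p3,0)→(p2,B,←)
state=p2 head=-1 tape=B[B]BB000   (p2,B)→(p4,B,←)
state=p4 head=-2 tape=[B]BBB000
After 8 steps: state p4, head at -2, tape 000.

state p4, head at -2, tape 000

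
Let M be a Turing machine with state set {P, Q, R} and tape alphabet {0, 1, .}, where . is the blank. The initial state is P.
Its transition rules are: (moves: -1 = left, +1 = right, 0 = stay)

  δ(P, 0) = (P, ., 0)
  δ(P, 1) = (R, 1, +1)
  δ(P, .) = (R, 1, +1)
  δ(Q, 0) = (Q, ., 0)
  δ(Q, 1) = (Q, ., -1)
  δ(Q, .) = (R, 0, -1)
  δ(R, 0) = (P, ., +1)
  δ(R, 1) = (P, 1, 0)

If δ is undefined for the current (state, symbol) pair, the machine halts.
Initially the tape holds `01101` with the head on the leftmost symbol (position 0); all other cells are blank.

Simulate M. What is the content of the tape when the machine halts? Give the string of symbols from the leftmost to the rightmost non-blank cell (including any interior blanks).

state=P head=0 tape=[0]1101.   (P,0)→(P,.,0)
state=P head=0 tape=[.]1101.   (P,.)→(R,1,+1)
state=R head=1 tape=1[1]101.   (R,1)→(P,1,0)
state=P head=1 tape=1[1]101.   (P,1)→(R,1,+1)
state=R head=2 tape=11[1]01.   (R,1)→(P,1,0)
state=P head=2 tape=11[1]01.   (P,1)→(R,1,+1)
state=R head=3 tape=111[0]1.   (R,0)→(P,.,+1)
state=P head=4 tape=111.[1].   (P,1)→(R,1,+1)
state=R head=5 tape=111.1[.]
The non-blank tape span at halt is 111.1.

111.1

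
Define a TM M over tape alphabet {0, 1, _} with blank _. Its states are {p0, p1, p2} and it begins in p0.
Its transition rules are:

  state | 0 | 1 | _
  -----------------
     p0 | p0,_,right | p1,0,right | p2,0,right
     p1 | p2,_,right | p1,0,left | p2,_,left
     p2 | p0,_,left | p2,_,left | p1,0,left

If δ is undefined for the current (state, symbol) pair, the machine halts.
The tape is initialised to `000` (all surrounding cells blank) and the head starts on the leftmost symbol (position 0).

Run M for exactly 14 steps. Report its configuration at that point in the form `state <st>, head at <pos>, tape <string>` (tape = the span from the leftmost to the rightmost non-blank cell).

state p2, head at 4, tape 0

state=p0 head=0 tape=[0]00__   (p0,0)→(p0,_,right)
state=p0 head=1 tape=_[0]0__   (p0,0)→(p0,_,right)
state=p0 head=2 tape=__[0]__   (p0,0)→(p0,_,right)
state=p0 head=3 tape=___[_]_   (p0,_)→(p2,0,right)
state=p2 head=4 tape=___0[_]   (p2,_)→(p1,0,left)
state=p1 head=3 tape=___[0]0   (p1,0)→(p2,_,right)
state=p2 head=4 tape=____[0]   (p2,0)→(p0,_,left)
state=p0 head=3 tape=___[_]_   (p0,_)→(p2,0,right)
state=p2 head=4 tape=___0[_]   (p2,_)→(p1,0,left)
state=p1 head=3 tape=___[0]0   (p1,0)→(p2,_,right)
state=p2 head=4 tape=____[0]   (p2,0)→(p0,_,left)
state=p0 head=3 tape=___[_]_   (p0,_)→(p2,0,right)
state=p2 head=4 tape=___0[_]   (p2,_)→(p1,0,left)
state=p1 head=3 tape=___[0]0   (p1,0)→(p2,_,right)
state=p2 head=4 tape=____[0]
After 14 steps: state p2, head at 4, tape 0.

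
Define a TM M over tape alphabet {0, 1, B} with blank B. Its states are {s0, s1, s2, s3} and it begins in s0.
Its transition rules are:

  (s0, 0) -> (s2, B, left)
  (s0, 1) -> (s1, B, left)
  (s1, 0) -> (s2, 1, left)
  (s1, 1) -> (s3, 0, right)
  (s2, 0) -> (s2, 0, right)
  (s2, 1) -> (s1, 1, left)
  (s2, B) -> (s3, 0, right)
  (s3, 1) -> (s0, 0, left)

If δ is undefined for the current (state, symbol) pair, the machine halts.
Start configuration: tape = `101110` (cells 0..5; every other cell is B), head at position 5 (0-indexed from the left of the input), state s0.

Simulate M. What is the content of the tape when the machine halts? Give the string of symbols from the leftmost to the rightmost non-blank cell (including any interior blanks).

s0 | B10111[0]   read 0 → write B, move left, go to s2
s2 | B1011[1]B   read 1 → write 1, move left, go to s1
s1 | B101[1]1B   read 1 → write 0, move right, go to s3
s3 | B1010[1]B   read 1 → write 0, move left, go to s0
s0 | B101[0]0B   read 0 → write B, move left, go to s2
s2 | B10[1]B0B   read 1 → write 1, move left, go to s1
s1 | B1[0]1B0B   read 0 → write 1, move left, go to s2
s2 | B[1]11B0B   read 1 → write 1, move left, go to s1
s1 | [B]111B0B
The non-blank tape span at halt is 111B0.

111B0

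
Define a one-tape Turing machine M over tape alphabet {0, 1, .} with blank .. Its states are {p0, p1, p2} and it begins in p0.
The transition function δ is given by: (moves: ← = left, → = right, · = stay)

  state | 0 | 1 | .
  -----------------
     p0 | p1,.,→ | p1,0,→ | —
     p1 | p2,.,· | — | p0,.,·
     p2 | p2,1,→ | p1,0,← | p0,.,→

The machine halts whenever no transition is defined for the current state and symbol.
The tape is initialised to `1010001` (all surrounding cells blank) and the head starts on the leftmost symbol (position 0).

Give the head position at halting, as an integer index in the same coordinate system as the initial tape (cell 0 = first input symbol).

p0 | [1]010001.   read 1 → write 0, move →, go to p1
p1 | 0[0]10001.   read 0 → write ., move ·, go to p2
p2 | 0[.]10001.   read . → write ., move →, go to p0
p0 | 0.[1]0001.   read 1 → write 0, move →, go to p1
p1 | 0.0[0]001.   read 0 → write ., move ·, go to p2
p2 | 0.0[.]001.   read . → write ., move →, go to p0
p0 | 0.0.[0]01.   read 0 → write ., move →, go to p1
p1 | 0.0..[0]1.   read 0 → write ., move ·, go to p2
p2 | 0.0..[.]1.   read . → write ., move →, go to p0
p0 | 0.0...[1].   read 1 → write 0, move →, go to p1
p1 | 0.0...0[.]   read . → write ., move ·, go to p0
p0 | 0.0...0[.]
At halt the head is at cell 7.

7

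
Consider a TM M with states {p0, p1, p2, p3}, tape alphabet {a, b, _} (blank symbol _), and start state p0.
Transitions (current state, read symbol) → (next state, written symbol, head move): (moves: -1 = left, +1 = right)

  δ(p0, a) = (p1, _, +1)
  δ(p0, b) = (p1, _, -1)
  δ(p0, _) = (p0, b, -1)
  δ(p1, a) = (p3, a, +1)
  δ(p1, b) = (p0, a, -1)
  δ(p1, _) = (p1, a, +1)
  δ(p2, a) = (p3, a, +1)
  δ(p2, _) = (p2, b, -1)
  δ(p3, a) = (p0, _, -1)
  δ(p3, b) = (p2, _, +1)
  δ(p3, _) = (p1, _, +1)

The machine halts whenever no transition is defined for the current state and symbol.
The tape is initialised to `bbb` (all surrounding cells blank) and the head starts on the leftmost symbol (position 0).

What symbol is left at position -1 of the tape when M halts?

a

p0 | _[b]bb_   read b → write _, move -1, go to p1
p1 | [_]_bb_   read _ → write a, move +1, go to p1
p1 | a[_]bb_   read _ → write a, move +1, go to p1
p1 | aa[b]b_   read b → write a, move -1, go to p0
p0 | a[a]ab_   read a → write _, move +1, go to p1
p1 | a_[a]b_   read a → write a, move +1, go to p3
p3 | a_a[b]_   read b → write _, move +1, go to p2
p2 | a_a_[_]   read _ → write b, move -1, go to p2
p2 | a_a[_]b   read _ → write b, move -1, go to p2
p2 | a_[a]bb   read a → write a, move +1, go to p3
p3 | a_a[b]b   read b → write _, move +1, go to p2
p2 | a_a_[b]
Cell -1 holds a when M halts.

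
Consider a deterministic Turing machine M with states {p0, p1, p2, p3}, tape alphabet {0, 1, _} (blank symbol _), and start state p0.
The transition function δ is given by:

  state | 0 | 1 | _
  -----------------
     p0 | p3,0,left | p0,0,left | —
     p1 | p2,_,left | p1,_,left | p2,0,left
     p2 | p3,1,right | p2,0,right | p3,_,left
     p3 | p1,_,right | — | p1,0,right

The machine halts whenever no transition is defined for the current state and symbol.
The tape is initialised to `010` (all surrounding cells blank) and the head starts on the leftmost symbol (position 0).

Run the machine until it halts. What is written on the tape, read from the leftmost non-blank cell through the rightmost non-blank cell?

state=p0 head=0 tape=__[0]10   (p0,0)→(p3,0,left)
state=p3 head=-1 tape=_[_]010   (p3,_)→(p1,0,right)
state=p1 head=0 tape=_0[0]10   (p1,0)→(p2,_,left)
state=p2 head=-1 tape=_[0]_10   (p2,0)→(p3,1,right)
state=p3 head=0 tape=_1[_]10   (p3,_)→(p1,0,right)
state=p1 head=1 tape=_10[1]0   (p1,1)→(p1,_,left)
state=p1 head=0 tape=_1[0]_0   (p1,0)→(p2,_,left)
state=p2 head=-1 tape=_[1]__0   (p2,1)→(p2,0,right)
state=p2 head=0 tape=_0[_]_0   (p2,_)→(p3,_,left)
state=p3 head=-1 tape=_[0]__0   (p3,0)→(p1,_,right)
state=p1 head=0 tape=__[_]_0   (p1,_)→(p2,0,left)
state=p2 head=-1 tape=_[_]0_0   (p2,_)→(p3,_,left)
state=p3 head=-2 tape=[_]_0_0   (p3,_)→(p1,0,right)
state=p1 head=-1 tape=0[_]0_0   (p1,_)→(p2,0,left)
state=p2 head=-2 tape=[0]00_0   (p2,0)→(p3,1,right)
state=p3 head=-1 tape=1[0]0_0   (p3,0)→(p1,_,right)
state=p1 head=0 tape=1_[0]_0   (p1,0)→(p2,_,left)
state=p2 head=-1 tape=1[_]__0   (p2,_)→(p3,_,left)
state=p3 head=-2 tape=[1]___0
The non-blank tape span at halt is 1___0.

1___0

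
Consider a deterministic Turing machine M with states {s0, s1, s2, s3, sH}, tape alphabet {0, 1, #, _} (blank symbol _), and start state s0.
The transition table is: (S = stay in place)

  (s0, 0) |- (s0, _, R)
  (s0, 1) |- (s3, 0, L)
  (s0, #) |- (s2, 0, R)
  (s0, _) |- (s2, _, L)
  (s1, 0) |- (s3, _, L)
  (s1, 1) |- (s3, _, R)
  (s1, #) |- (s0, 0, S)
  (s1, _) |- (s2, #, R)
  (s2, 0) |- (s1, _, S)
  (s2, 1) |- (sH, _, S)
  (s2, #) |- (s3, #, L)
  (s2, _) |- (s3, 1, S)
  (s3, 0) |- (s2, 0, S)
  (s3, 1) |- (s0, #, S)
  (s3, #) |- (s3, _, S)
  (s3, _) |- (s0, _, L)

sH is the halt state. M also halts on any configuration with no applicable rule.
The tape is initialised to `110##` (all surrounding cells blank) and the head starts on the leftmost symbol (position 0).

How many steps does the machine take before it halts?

15

state=s0 head=0 tape=___[1]10##   (s0,1)→(s3,0,L)
state=s3 head=-1 tape=__[_]010##   (s3,_)→(s0,_,L)
state=s0 head=-2 tape=_[_]_010##   (s0,_)→(s2,_,L)
state=s2 head=-3 tape=[_]__010##   (s2,_)→(s3,1,S)
state=s3 head=-3 tape=[1]__010##   (s3,1)→(s0,#,S)
state=s0 head=-3 tape=[#]__010##   (s0,#)→(s2,0,R)
state=s2 head=-2 tape=0[_]_010##   (s2,_)→(s3,1,S)
state=s3 head=-2 tape=0[1]_010##   (s3,1)→(s0,#,S)
state=s0 head=-2 tape=0[#]_010##   (s0,#)→(s2,0,R)
state=s2 head=-1 tape=00[_]010##   (s2,_)→(s3,1,S)
state=s3 head=-1 tape=00[1]010##   (s3,1)→(s0,#,S)
state=s0 head=-1 tape=00[#]010##   (s0,#)→(s2,0,R)
state=s2 head=0 tape=000[0]10##   (s2,0)→(s1,_,S)
state=s1 head=0 tape=000[_]10##   (s1,_)→(s2,#,R)
state=s2 head=1 tape=000#[1]0##   (s2,1)→(sH,_,S)
state=sH head=1 tape=000#[_]0##
M halts after 15 transitions.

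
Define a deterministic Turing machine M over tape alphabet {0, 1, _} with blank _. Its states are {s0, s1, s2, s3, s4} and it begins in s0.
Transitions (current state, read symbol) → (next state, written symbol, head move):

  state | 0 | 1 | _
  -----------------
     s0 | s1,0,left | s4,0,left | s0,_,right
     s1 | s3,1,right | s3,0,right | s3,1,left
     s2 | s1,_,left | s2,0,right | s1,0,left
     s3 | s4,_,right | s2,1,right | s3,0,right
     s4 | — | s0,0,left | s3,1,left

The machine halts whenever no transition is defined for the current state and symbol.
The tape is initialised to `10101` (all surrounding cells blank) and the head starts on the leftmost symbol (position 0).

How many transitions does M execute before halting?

s0 | ___[1]0101   read 1 → write 0, move left, go to s4
s4 | __[_]00101   read _ → write 1, move left, go to s3
s3 | _[_]100101   read _ → write 0, move right, go to s3
s3 | _0[1]00101   read 1 → write 1, move right, go to s2
s2 | _01[0]0101   read 0 → write _, move left, go to s1
s1 | _0[1]_0101   read 1 → write 0, move right, go to s3
s3 | _00[_]0101   read _ → write 0, move right, go to s3
s3 | _000[0]101   read 0 → write _, move right, go to s4
s4 | _000_[1]01   read 1 → write 0, move left, go to s0
s0 | _000[_]001   read _ → write _, move right, go to s0
s0 | _000_[0]01   read 0 → write 0, move left, go to s1
s1 | _000[_]001   read _ → write 1, move left, go to s3
s3 | _00[0]1001   read 0 → write _, move right, go to s4
s4 | _00_[1]001   read 1 → write 0, move left, go to s0
s0 | _00[_]0001   read _ → write _, move right, go to s0
s0 | _00_[0]001   read 0 → write 0, move left, go to s1
s1 | _00[_]0001   read _ → write 1, move left, go to s3
s3 | _0[0]10001   read 0 → write _, move right, go to s4
s4 | _0_[1]0001   read 1 → write 0, move left, go to s0
s0 | _0[_]00001   read _ → write _, move right, go to s0
s0 | _0_[0]0001   read 0 → write 0, move left, go to s1
s1 | _0[_]00001   read _ → write 1, move left, go to s3
s3 | _[0]100001   read 0 → write _, move right, go to s4
s4 | __[1]00001   read 1 → write 0, move left, go to s0
s0 | _[_]000001   read _ → write _, move right, go to s0
s0 | __[0]00001   read 0 → write 0, move left, go to s1
s1 | _[_]000001   read _ → write 1, move left, go to s3
s3 | [_]1000001   read _ → write 0, move right, go to s3
s3 | 0[1]000001   read 1 → write 1, move right, go to s2
s2 | 01[0]00001   read 0 → write _, move left, go to s1
s1 | 0[1]_00001   read 1 → write 0, move right, go to s3
s3 | 00[_]00001   read _ → write 0, move right, go to s3
s3 | 000[0]0001   read 0 → write _, move right, go to s4
s4 | 000_[0]001
M halts after 33 transitions.

33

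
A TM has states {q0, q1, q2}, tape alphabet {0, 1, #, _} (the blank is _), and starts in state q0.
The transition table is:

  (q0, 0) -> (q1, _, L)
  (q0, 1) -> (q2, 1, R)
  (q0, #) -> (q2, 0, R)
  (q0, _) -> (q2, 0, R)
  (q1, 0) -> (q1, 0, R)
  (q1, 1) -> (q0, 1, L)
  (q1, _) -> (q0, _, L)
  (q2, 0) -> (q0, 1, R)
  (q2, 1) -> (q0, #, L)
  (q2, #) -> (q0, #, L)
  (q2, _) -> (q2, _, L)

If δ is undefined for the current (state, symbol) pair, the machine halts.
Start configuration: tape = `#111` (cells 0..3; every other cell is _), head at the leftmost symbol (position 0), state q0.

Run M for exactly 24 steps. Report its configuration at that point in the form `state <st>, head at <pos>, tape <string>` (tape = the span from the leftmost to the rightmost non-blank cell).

state=q0 head=0 tape=__[#]111   (q0,#)→(q2,0,R)
state=q2 head=1 tape=__0[1]11   (q2,1)→(q0,#,L)
state=q0 head=0 tape=__[0]#11   (q0,0)→(q1,_,L)
state=q1 head=-1 tape=_[_]_#11   (q1,_)→(q0,_,L)
state=q0 head=-2 tape=[_]__#11   (q0,_)→(q2,0,R)
state=q2 head=-1 tape=0[_]_#11   (q2,_)→(q2,_,L)
state=q2 head=-2 tape=[0]__#11   (q2,0)→(q0,1,R)
state=q0 head=-1 tape=1[_]_#11   (q0,_)→(q2,0,R)
state=q2 head=0 tape=10[_]#11   (q2,_)→(q2,_,L)
state=q2 head=-1 tape=1[0]_#11   (q2,0)→(q0,1,R)
state=q0 head=0 tape=11[_]#11   (q0,_)→(q2,0,R)
state=q2 head=1 tape=110[#]11   (q2,#)→(q0,#,L)
state=q0 head=0 tape=11[0]#11   (q0,0)→(q1,_,L)
state=q1 head=-1 tape=1[1]_#11   (q1,1)→(q0,1,L)
state=q0 head=-2 tape=[1]1_#11   (q0,1)→(q2,1,R)
state=q2 head=-1 tape=1[1]_#11   (q2,1)→(q0,#,L)
state=q0 head=-2 tape=[1]#_#11   (q0,1)→(q2,1,R)
state=q2 head=-1 tape=1[#]_#11   (q2,#)→(q0,#,L)
state=q0 head=-2 tape=[1]#_#11   (q0,1)→(q2,1,R)
state=q2 head=-1 tape=1[#]_#11   (q2,#)→(q0,#,L)
state=q0 head=-2 tape=[1]#_#11   (q0,1)→(q2,1,R)
state=q2 head=-1 tape=1[#]_#11   (q2,#)→(q0,#,L)
state=q0 head=-2 tape=[1]#_#11   (q0,1)→(q2,1,R)
state=q2 head=-1 tape=1[#]_#11   (q2,#)→(q0,#,L)
state=q0 head=-2 tape=[1]#_#11
After 24 steps: state q0, head at -2, tape 1#_#11.

state q0, head at -2, tape 1#_#11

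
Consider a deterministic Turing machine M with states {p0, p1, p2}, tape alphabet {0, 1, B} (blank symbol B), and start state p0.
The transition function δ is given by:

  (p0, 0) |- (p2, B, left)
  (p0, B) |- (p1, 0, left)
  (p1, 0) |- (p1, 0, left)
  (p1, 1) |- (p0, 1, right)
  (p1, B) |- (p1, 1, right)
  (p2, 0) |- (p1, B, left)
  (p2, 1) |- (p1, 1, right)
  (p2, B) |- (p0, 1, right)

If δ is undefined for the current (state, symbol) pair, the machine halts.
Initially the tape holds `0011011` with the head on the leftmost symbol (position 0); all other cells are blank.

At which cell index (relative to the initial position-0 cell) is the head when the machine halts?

3

p0 | B[0]011011   read 0 → write B, move left, go to p2
p2 | [B]B011011   read B → write 1, move right, go to p0
p0 | 1[B]011011   read B → write 0, move left, go to p1
p1 | [1]0011011   read 1 → write 1, move right, go to p0
p0 | 1[0]011011   read 0 → write B, move left, go to p2
p2 | [1]B011011   read 1 → write 1, move right, go to p1
p1 | 1[B]011011   read B → write 1, move right, go to p1
p1 | 11[0]11011   read 0 → write 0, move left, go to p1
p1 | 1[1]011011   read 1 → write 1, move right, go to p0
p0 | 11[0]11011   read 0 → write B, move left, go to p2
p2 | 1[1]B11011   read 1 → write 1, move right, go to p1
p1 | 11[B]11011   read B → write 1, move right, go to p1
p1 | 111[1]1011   read 1 → write 1, move right, go to p0
p0 | 1111[1]011
At halt the head is at cell 3.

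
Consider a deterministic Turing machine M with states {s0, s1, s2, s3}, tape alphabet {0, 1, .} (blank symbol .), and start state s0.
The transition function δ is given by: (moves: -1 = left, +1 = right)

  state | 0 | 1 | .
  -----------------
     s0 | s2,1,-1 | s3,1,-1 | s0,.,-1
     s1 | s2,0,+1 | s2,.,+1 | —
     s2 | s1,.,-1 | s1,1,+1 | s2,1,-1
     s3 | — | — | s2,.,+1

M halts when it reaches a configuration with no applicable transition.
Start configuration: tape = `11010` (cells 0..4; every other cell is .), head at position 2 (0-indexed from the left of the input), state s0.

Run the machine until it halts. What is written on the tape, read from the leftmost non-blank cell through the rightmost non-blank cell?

s0 | 11[0]10..   read 0 → write 1, move -1, go to s2
s2 | 1[1]110..   read 1 → write 1, move +1, go to s1
s1 | 11[1]10..   read 1 → write ., move +1, go to s2
s2 | 11.[1]0..   read 1 → write 1, move +1, go to s1
s1 | 11.1[0]..   read 0 → write 0, move +1, go to s2
s2 | 11.10[.].   read . → write 1, move -1, go to s2
s2 | 11.1[0]1.   read 0 → write ., move -1, go to s1
s1 | 11.[1].1.   read 1 → write ., move +1, go to s2
s2 | 11..[.]1.   read . → write 1, move -1, go to s2
s2 | 11.[.]11.   read . → write 1, move -1, go to s2
s2 | 11[.]111.   read . → write 1, move -1, go to s2
s2 | 1[1]1111.   read 1 → write 1, move +1, go to s1
s1 | 11[1]111.   read 1 → write ., move +1, go to s2
s2 | 11.[1]11.   read 1 → write 1, move +1, go to s1
s1 | 11.1[1]1.   read 1 → write ., move +1, go to s2
s2 | 11.1.[1].   read 1 → write 1, move +1, go to s1
s1 | 11.1.1[.]
The non-blank tape span at halt is 11.1.1.

11.1.1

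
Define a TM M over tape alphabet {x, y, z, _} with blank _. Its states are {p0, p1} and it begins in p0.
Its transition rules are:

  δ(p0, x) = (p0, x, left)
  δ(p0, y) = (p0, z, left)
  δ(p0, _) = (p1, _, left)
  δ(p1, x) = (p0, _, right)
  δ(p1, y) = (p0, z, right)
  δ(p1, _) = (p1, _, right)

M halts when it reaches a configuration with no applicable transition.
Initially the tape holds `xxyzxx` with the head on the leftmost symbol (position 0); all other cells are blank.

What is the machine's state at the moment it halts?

p1

state=p0 head=0 tape=__[x]xyzxx   (p0,x)→(p0,x,left)
state=p0 head=-1 tape=_[_]xxyzxx   (p0,_)→(p1,_,left)
state=p1 head=-2 tape=[_]_xxyzxx   (p1,_)→(p1,_,right)
state=p1 head=-1 tape=_[_]xxyzxx   (p1,_)→(p1,_,right)
state=p1 head=0 tape=__[x]xyzxx   (p1,x)→(p0,_,right)
state=p0 head=1 tape=___[x]yzxx   (p0,x)→(p0,x,left)
state=p0 head=0 tape=__[_]xyzxx   (p0,_)→(p1,_,left)
state=p1 head=-1 tape=_[_]_xyzxx   (p1,_)→(p1,_,right)
state=p1 head=0 tape=__[_]xyzxx   (p1,_)→(p1,_,right)
state=p1 head=1 tape=___[x]yzxx   (p1,x)→(p0,_,right)
state=p0 head=2 tape=____[y]zxx   (p0,y)→(p0,z,left)
state=p0 head=1 tape=___[_]zzxx   (p0,_)→(p1,_,left)
state=p1 head=0 tape=__[_]_zzxx   (p1,_)→(p1,_,right)
state=p1 head=1 tape=___[_]zzxx   (p1,_)→(p1,_,right)
state=p1 head=2 tape=____[z]zxx
No transition is defined for (p1, z); M halts in state p1.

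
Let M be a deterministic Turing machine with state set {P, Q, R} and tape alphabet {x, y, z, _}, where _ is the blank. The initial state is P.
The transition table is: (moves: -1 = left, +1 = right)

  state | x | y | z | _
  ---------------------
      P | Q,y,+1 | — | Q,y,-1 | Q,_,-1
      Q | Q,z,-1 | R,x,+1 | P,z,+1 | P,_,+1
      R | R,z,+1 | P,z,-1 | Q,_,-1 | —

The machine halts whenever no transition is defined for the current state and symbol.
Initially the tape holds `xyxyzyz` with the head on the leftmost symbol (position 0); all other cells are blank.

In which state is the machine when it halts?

P

P | _[x]yxyzyz   read x → write y, move +1, go to Q
Q | _y[y]xyzyz   read y → write x, move +1, go to R
R | _yx[x]yzyz   read x → write z, move +1, go to R
R | _yxz[y]zyz   read y → write z, move -1, go to P
P | _yx[z]zzyz   read z → write y, move -1, go to Q
Q | _y[x]yzzyz   read x → write z, move -1, go to Q
Q | _[y]zyzzyz   read y → write x, move +1, go to R
R | _x[z]yzzyz   read z → write _, move -1, go to Q
Q | _[x]_yzzyz   read x → write z, move -1, go to Q
Q | [_]z_yzzyz   read _ → write _, move +1, go to P
P | _[z]_yzzyz   read z → write y, move -1, go to Q
Q | [_]y_yzzyz   read _ → write _, move +1, go to P
P | _[y]_yzzyz
No transition is defined for (P, y); M halts in state P.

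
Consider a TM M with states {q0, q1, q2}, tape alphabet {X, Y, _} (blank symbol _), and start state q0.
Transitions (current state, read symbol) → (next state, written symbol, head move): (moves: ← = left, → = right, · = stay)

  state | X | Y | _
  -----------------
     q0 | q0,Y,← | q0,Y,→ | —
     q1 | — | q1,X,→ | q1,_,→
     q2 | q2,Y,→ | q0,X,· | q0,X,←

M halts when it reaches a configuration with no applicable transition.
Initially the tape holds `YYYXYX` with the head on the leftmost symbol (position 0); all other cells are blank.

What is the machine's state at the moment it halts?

q0

q0 | [Y]YYXYX_   read Y → write Y, move →, go to q0
q0 | Y[Y]YXYX_   read Y → write Y, move →, go to q0
q0 | YY[Y]XYX_   read Y → write Y, move →, go to q0
q0 | YYY[X]YX_   read X → write Y, move ←, go to q0
q0 | YY[Y]YYX_   read Y → write Y, move →, go to q0
q0 | YYY[Y]YX_   read Y → write Y, move →, go to q0
q0 | YYYY[Y]X_   read Y → write Y, move →, go to q0
q0 | YYYYY[X]_   read X → write Y, move ←, go to q0
q0 | YYYY[Y]Y_   read Y → write Y, move →, go to q0
q0 | YYYYY[Y]_   read Y → write Y, move →, go to q0
q0 | YYYYYY[_]
No transition is defined for (q0, _); M halts in state q0.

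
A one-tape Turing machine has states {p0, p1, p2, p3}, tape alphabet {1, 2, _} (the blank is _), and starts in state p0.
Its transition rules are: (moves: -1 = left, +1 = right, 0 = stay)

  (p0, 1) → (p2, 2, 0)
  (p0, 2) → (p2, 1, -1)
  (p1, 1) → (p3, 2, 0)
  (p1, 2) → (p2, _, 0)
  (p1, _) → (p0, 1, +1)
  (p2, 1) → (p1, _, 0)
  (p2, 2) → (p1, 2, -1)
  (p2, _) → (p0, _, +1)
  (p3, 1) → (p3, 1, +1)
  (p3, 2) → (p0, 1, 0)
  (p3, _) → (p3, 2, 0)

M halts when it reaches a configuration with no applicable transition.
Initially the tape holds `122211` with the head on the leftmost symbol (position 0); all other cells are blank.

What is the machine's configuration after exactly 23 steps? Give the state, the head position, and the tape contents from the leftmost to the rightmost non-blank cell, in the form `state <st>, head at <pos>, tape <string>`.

p0 | ___[1]22211   read 1 → write 2, move 0, go to p2
p2 | ___[2]22211   read 2 → write 2, move -1, go to p1
p1 | __[_]222211   read _ → write 1, move +1, go to p0
p0 | __1[2]22211   read 2 → write 1, move -1, go to p2
p2 | __[1]122211   read 1 → write _, move 0, go to p1
p1 | __[_]122211   read _ → write 1, move +1, go to p0
p0 | __1[1]22211   read 1 → write 2, move 0, go to p2
p2 | __1[2]22211   read 2 → write 2, move -1, go to p1
p1 | __[1]222211   read 1 → write 2, move 0, go to p3
p3 | __[2]222211   read 2 → write 1, move 0, go to p0
p0 | __[1]222211   read 1 → write 2, move 0, go to p2
p2 | __[2]222211   read 2 → write 2, move -1, go to p1
p1 | _[_]2222211   read _ → write 1, move +1, go to p0
p0 | _1[2]222211   read 2 → write 1, move -1, go to p2
p2 | _[1]1222211   read 1 → write _, move 0, go to p1
p1 | _[_]1222211   read _ → write 1, move +1, go to p0
p0 | _1[1]222211   read 1 → write 2, move 0, go to p2
p2 | _1[2]222211   read 2 → write 2, move -1, go to p1
p1 | _[1]2222211   read 1 → write 2, move 0, go to p3
p3 | _[2]2222211   read 2 → write 1, move 0, go to p0
p0 | _[1]2222211   read 1 → write 2, move 0, go to p2
p2 | _[2]2222211   read 2 → write 2, move -1, go to p1
p1 | [_]22222211   read _ → write 1, move +1, go to p0
p0 | 1[2]2222211
After 23 steps: state p0, head at -2, tape 122222211.

state p0, head at -2, tape 122222211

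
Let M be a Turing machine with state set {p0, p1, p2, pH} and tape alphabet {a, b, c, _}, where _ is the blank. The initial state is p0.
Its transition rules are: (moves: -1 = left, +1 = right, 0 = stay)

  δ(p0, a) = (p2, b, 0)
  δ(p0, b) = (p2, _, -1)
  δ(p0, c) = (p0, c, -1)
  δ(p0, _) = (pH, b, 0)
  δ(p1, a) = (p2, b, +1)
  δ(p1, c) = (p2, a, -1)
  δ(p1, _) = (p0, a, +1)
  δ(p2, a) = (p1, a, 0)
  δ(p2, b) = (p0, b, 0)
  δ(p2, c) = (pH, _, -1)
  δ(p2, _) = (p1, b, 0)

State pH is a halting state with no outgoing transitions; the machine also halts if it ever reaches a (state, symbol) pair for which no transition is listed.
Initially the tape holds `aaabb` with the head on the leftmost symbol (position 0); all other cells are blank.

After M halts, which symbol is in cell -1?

state=p0 head=0 tape=_[a]aabb   (p0,a)→(p2,b,0)
state=p2 head=0 tape=_[b]aabb   (p2,b)→(p0,b,0)
state=p0 head=0 tape=_[b]aabb   (p0,b)→(p2,_,-1)
state=p2 head=-1 tape=[_]_aabb   (p2,_)→(p1,b,0)
state=p1 head=-1 tape=[b]_aabb
Cell -1 holds b when M halts.

b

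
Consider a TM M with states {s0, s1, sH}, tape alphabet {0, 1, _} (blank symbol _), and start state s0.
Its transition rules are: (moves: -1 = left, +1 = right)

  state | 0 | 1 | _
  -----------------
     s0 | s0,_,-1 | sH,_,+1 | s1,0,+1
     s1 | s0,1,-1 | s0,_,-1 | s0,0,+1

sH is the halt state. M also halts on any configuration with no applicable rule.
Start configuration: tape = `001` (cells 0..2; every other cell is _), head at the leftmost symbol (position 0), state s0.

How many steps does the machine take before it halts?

11

state=s0 head=0 tape=__[0]01_   (s0,0)→(s0,_,-1)
state=s0 head=-1 tape=_[_]_01_   (s0,_)→(s1,0,+1)
state=s1 head=0 tape=_0[_]01_   (s1,_)→(s0,0,+1)
state=s0 head=1 tape=_00[0]1_   (s0,0)→(s0,_,-1)
state=s0 head=0 tape=_0[0]_1_   (s0,0)→(s0,_,-1)
state=s0 head=-1 tape=_[0]__1_   (s0,0)→(s0,_,-1)
state=s0 head=-2 tape=[_]___1_   (s0,_)→(s1,0,+1)
state=s1 head=-1 tape=0[_]__1_   (s1,_)→(s0,0,+1)
state=s0 head=0 tape=00[_]_1_   (s0,_)→(s1,0,+1)
state=s1 head=1 tape=000[_]1_   (s1,_)→(s0,0,+1)
state=s0 head=2 tape=0000[1]_   (s0,1)→(sH,_,+1)
state=sH head=3 tape=0000_[_]
M halts after 11 transitions.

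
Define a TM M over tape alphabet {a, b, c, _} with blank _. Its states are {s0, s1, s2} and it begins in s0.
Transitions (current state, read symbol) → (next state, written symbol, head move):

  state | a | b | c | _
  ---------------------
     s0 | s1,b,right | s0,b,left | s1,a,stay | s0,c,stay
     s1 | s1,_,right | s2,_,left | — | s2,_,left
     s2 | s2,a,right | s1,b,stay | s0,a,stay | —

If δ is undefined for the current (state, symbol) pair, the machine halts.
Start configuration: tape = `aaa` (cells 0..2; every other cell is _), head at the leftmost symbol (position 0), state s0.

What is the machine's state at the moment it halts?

s2

s0 | [a]aa_   read a → write b, move right, go to s1
s1 | b[a]a_   read a → write _, move right, go to s1
s1 | b_[a]_   read a → write _, move right, go to s1
s1 | b__[_]   read _ → write _, move left, go to s2
s2 | b_[_]_
No transition is defined for (s2, _); M halts in state s2.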